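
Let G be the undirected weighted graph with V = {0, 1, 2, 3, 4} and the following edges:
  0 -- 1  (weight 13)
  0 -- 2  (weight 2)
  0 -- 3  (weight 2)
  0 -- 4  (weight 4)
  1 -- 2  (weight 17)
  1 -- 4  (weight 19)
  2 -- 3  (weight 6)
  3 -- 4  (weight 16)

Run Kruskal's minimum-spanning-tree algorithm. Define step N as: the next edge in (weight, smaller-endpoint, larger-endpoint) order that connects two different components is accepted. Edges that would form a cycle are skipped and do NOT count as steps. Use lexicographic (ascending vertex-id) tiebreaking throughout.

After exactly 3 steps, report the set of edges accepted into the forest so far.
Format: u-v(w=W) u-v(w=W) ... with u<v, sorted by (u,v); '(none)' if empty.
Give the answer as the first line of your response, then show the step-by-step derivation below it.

0-2(w=2) 0-3(w=2) 0-4(w=4)

step 1: add edge 0-2 (w=2); MST = {0-2(w=2)}
step 2: add edge 0-3 (w=2); MST = {0-2(w=2) 0-3(w=2)}
step 3: add edge 0-4 (w=4); MST = {0-2(w=2) 0-3(w=2) 0-4(w=4)}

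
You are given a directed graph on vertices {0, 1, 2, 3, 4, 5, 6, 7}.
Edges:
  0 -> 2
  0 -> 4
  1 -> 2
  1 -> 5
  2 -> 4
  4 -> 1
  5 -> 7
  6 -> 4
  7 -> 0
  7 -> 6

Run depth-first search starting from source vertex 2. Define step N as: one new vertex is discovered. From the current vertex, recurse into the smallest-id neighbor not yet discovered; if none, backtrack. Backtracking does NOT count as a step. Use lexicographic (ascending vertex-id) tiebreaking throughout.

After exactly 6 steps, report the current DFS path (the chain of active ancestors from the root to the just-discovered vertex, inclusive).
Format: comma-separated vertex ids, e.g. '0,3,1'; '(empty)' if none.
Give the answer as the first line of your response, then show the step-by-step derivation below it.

2,4,1,5,7,0

step 1: discover 2; path=2; order=2
step 2: discover 4; path=2>4; order=2,4
step 3: discover 1; path=2>4>1; order=2,4,1
step 4: discover 5; path=2>4>1>5; order=2,4,1,5
step 5: discover 7; path=2>4>1>5>7; order=2,4,1,5,7
step 6: discover 0; path=2>4>1>5>7>0; order=2,4,1,5,7,0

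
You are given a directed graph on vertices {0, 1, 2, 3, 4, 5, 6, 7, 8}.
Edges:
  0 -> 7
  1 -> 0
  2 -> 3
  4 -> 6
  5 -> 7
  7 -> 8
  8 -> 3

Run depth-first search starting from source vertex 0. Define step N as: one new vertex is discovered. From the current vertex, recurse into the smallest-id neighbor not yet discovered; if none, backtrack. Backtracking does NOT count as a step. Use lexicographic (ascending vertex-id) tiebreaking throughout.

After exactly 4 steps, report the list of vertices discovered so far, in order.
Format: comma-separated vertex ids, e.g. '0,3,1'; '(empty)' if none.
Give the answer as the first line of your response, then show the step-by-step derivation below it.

0,7,8,3

step 1: discover 0; path=0; order=0
step 2: discover 7; path=0>7; order=0,7
step 3: discover 8; path=0>7>8; order=0,7,8
step 4: discover 3; path=0>7>8>3; order=0,7,8,3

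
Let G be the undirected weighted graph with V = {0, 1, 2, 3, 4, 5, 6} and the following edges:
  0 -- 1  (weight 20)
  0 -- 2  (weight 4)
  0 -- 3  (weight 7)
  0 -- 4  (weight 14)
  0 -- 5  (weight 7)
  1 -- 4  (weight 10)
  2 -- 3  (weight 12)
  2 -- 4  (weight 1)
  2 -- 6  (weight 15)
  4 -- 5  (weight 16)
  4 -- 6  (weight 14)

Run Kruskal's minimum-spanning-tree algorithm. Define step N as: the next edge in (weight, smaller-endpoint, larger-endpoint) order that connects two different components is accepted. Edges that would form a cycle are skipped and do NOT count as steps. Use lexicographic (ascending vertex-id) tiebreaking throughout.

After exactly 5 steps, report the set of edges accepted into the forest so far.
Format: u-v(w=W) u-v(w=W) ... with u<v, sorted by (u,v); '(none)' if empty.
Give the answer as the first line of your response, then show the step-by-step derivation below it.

0-2(w=4) 0-3(w=7) 0-5(w=7) 1-4(w=10) 2-4(w=1)

step 1: add edge 2-4 (w=1); MST = {2-4(w=1)}
step 2: add edge 0-2 (w=4); MST = {0-2(w=4) 2-4(w=1)}
step 3: add edge 0-3 (w=7); MST = {0-2(w=4) 0-3(w=7) 2-4(w=1)}
step 4: add edge 0-5 (w=7); MST = {0-2(w=4) 0-3(w=7) 0-5(w=7) 2-4(w=1)}
step 5: add edge 1-4 (w=10); MST = {0-2(w=4) 0-3(w=7) 0-5(w=7) 1-4(w=10) 2-4(w=1)}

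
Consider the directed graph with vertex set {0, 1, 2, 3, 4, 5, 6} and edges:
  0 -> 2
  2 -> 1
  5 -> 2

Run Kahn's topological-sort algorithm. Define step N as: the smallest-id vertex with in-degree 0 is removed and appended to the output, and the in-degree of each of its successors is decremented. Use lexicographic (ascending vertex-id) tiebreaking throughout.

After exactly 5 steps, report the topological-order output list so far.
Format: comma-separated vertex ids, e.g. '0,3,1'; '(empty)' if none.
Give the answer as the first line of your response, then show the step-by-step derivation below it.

0,3,4,5,2

step 1: output 0; order=[0]; indeg=(0,1,1,0,0,0,0)
step 2: output 3; order=[0,3]; indeg=(0,1,1,0,0,0,0)
step 3: output 4; order=[0,3,4]; indeg=(0,1,1,0,0,0,0)
step 4: output 5; order=[0,3,4,5]; indeg=(0,1,0,0,0,0,0)
step 5: output 2; order=[0,3,4,5,2]; indeg=(0,0,0,0,0,0,0)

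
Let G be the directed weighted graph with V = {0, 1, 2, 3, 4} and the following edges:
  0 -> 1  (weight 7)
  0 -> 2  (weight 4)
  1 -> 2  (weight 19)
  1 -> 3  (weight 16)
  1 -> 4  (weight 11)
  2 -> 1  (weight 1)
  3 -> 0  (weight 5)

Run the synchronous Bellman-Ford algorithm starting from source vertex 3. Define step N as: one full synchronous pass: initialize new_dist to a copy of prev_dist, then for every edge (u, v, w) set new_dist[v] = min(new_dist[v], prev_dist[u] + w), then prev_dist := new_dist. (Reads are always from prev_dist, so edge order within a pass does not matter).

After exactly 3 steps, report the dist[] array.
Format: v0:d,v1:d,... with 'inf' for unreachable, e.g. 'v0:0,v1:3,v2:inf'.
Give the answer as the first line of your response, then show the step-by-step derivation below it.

v0:5,v1:10,v2:9,v3:0,v4:23

step 1: dist = v0:5,v1:inf,v2:inf,v3:0,v4:inf
step 2: dist = v0:5,v1:12,v2:9,v3:0,v4:inf
step 3: dist = v0:5,v1:10,v2:9,v3:0,v4:23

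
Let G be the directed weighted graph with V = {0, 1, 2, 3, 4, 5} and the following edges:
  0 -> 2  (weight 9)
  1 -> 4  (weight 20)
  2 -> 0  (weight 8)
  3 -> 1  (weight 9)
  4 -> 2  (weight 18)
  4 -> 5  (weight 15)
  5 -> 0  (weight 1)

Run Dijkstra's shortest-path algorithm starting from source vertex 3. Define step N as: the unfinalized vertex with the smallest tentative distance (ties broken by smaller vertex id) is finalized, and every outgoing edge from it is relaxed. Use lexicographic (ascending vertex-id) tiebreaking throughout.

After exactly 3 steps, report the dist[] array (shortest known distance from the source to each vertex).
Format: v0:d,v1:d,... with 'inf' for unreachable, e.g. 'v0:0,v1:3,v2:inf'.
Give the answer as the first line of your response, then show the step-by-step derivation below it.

v0:inf,v1:9,v2:47,v3:0,v4:29,v5:44

step 1: dist = v0:inf,v1:9,v2:inf,v3:0,v4:inf,v5:inf
step 2: dist = v0:inf,v1:9,v2:inf,v3:0,v4:29,v5:inf
step 3: dist = v0:inf,v1:9,v2:47,v3:0,v4:29,v5:44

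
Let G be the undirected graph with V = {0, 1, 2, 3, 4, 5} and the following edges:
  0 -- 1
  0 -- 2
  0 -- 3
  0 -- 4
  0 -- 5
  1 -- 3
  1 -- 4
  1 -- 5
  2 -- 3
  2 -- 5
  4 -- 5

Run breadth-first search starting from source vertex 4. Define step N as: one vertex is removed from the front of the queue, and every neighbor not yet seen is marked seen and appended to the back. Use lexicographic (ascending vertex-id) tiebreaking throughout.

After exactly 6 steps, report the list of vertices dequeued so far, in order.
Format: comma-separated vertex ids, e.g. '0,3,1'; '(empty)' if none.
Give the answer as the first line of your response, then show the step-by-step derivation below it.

4,0,1,5,2,3

step 1: dequeue 4; queue=[0,1,5]; order=4
step 2: dequeue 0; queue=[1,5,2,3]; order=4,0
step 3: dequeue 1; queue=[5,2,3]; order=4,0,1
step 4: dequeue 5; queue=[2,3]; order=4,0,1,5
step 5: dequeue 2; queue=[3]; order=4,0,1,5,2
step 6: dequeue 3; queue=[(empty)]; order=4,0,1,5,2,3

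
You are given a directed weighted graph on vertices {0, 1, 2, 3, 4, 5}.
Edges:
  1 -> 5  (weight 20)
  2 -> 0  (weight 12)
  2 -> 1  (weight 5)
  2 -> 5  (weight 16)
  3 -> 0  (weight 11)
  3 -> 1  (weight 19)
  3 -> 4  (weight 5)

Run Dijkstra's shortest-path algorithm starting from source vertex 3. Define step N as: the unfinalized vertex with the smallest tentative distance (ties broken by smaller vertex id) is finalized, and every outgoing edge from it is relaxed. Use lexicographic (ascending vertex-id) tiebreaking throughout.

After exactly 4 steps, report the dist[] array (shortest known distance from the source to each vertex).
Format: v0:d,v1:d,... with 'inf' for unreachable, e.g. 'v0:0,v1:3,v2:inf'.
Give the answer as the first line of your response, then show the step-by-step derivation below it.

v0:11,v1:19,v2:inf,v3:0,v4:5,v5:39

step 1: dist = v0:11,v1:19,v2:inf,v3:0,v4:5,v5:inf
step 2: dist = v0:11,v1:19,v2:inf,v3:0,v4:5,v5:inf
step 3: dist = v0:11,v1:19,v2:inf,v3:0,v4:5,v5:inf
step 4: dist = v0:11,v1:19,v2:inf,v3:0,v4:5,v5:39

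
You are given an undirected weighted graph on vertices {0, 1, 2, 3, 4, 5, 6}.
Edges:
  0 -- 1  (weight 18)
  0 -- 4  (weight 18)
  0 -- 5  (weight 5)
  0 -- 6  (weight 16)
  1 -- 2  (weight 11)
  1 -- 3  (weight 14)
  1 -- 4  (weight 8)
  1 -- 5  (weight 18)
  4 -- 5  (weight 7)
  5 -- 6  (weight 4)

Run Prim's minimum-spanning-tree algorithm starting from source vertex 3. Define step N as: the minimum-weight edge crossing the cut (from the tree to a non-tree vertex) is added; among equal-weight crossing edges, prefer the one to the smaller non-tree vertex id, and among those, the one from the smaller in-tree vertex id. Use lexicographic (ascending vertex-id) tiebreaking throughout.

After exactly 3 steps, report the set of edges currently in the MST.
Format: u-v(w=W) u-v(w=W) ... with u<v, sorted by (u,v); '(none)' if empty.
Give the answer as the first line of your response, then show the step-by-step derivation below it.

1-3(w=14) 1-4(w=8) 4-5(w=7)

step 1: add edge 1-3 (w=14); MST = {1-3(w=14)}
step 2: add edge 1-4 (w=8); MST = {1-3(w=14) 1-4(w=8)}
step 3: add edge 4-5 (w=7); MST = {1-3(w=14) 1-4(w=8) 4-5(w=7)}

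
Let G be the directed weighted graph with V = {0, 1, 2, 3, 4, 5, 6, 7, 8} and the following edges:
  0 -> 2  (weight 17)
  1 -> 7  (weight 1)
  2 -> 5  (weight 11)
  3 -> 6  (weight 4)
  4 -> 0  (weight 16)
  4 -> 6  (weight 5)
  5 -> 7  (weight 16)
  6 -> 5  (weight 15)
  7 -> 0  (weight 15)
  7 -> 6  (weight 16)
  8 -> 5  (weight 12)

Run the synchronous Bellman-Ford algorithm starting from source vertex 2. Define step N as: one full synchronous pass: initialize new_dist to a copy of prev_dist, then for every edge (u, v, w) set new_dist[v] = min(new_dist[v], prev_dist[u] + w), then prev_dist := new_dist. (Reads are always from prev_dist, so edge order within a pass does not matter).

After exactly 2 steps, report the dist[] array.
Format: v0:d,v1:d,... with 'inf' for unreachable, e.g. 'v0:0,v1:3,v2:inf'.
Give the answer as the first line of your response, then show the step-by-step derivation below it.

v0:inf,v1:inf,v2:0,v3:inf,v4:inf,v5:11,v6:inf,v7:27,v8:inf

step 1: dist = v0:inf,v1:inf,v2:0,v3:inf,v4:inf,v5:11,v6:inf,v7:inf,v8:inf
step 2: dist = v0:inf,v1:inf,v2:0,v3:inf,v4:inf,v5:11,v6:inf,v7:27,v8:inf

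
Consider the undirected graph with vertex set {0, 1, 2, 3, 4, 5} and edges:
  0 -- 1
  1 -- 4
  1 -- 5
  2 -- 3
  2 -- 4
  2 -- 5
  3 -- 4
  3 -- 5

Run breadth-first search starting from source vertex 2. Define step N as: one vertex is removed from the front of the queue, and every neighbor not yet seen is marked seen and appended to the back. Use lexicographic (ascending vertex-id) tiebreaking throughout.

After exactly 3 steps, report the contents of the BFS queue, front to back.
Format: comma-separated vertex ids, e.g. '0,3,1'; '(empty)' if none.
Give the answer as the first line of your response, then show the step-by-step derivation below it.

5,1

step 1: dequeue 2; queue=[3,4,5]; order=2
step 2: dequeue 3; queue=[4,5]; order=2,3
step 3: dequeue 4; queue=[5,1]; order=2,3,4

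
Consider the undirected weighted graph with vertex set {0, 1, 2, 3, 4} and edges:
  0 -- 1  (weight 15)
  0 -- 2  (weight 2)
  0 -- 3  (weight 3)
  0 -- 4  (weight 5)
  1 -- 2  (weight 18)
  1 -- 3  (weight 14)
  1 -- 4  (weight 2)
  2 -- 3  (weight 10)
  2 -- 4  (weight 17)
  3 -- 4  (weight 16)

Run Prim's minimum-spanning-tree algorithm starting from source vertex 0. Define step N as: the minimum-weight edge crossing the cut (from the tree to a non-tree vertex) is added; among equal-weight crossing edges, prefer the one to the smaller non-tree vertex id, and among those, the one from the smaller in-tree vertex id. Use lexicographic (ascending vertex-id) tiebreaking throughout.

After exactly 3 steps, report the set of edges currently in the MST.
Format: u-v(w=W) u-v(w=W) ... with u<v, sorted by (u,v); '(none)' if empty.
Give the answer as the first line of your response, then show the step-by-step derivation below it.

0-2(w=2) 0-3(w=3) 0-4(w=5)

step 1: add edge 0-2 (w=2); MST = {0-2(w=2)}
step 2: add edge 0-3 (w=3); MST = {0-2(w=2) 0-3(w=3)}
step 3: add edge 0-4 (w=5); MST = {0-2(w=2) 0-3(w=3) 0-4(w=5)}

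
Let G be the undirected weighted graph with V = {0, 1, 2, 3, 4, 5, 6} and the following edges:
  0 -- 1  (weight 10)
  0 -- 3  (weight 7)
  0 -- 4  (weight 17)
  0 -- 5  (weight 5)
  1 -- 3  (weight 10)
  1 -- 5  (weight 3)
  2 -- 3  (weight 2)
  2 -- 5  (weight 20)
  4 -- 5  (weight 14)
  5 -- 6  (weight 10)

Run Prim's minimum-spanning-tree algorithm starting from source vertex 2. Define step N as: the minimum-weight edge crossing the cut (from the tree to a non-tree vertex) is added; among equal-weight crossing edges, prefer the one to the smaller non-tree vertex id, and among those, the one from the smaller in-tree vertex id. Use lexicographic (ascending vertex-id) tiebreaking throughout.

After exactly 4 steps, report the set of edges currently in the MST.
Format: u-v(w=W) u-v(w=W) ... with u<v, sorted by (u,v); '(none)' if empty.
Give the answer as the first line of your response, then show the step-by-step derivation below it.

0-3(w=7) 0-5(w=5) 1-5(w=3) 2-3(w=2)

step 1: add edge 2-3 (w=2); MST = {2-3(w=2)}
step 2: add edge 0-3 (w=7); MST = {0-3(w=7) 2-3(w=2)}
step 3: add edge 0-5 (w=5); MST = {0-3(w=7) 0-5(w=5) 2-3(w=2)}
step 4: add edge 1-5 (w=3); MST = {0-3(w=7) 0-5(w=5) 1-5(w=3) 2-3(w=2)}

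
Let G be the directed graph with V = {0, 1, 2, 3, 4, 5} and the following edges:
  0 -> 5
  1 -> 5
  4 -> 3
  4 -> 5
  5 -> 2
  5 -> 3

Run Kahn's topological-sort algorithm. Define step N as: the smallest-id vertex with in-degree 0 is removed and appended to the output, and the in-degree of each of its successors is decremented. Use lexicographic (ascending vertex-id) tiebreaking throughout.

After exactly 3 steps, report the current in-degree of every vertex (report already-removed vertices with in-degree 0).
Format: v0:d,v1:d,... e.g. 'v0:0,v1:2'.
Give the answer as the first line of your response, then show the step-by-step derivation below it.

v0:0,v1:0,v2:1,v3:1,v4:0,v5:0

step 1: output 0; order=[0]; indeg=(0,0,1,2,0,2)
step 2: output 1; order=[0,1]; indeg=(0,0,1,2,0,1)
step 3: output 4; order=[0,1,4]; indeg=(0,0,1,1,0,0)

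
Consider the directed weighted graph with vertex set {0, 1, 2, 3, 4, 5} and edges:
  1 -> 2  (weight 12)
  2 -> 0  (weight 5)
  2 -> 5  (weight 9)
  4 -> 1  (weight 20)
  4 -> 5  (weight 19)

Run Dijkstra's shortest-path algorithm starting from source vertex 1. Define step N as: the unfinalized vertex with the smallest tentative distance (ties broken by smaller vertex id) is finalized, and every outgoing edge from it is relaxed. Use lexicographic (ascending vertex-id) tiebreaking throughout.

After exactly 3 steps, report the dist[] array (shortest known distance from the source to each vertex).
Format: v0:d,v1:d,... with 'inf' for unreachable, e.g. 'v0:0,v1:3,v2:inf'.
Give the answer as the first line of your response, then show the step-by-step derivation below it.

v0:17,v1:0,v2:12,v3:inf,v4:inf,v5:21

step 1: dist = v0:inf,v1:0,v2:12,v3:inf,v4:inf,v5:inf
step 2: dist = v0:17,v1:0,v2:12,v3:inf,v4:inf,v5:21
step 3: dist = v0:17,v1:0,v2:12,v3:inf,v4:inf,v5:21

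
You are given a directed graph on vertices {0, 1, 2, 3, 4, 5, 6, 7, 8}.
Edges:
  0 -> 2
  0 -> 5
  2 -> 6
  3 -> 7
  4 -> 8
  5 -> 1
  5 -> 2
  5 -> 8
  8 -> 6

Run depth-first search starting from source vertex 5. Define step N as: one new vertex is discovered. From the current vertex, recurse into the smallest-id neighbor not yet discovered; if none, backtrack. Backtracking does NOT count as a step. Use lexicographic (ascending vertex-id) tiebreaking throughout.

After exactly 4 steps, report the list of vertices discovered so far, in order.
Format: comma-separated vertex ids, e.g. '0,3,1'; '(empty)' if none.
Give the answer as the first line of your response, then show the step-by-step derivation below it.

5,1,2,6

step 1: discover 5; path=5; order=5
step 2: discover 1; path=5>1; order=5,1
step 3: discover 2; path=5>2; order=5,1,2
step 4: discover 6; path=5>2>6; order=5,1,2,6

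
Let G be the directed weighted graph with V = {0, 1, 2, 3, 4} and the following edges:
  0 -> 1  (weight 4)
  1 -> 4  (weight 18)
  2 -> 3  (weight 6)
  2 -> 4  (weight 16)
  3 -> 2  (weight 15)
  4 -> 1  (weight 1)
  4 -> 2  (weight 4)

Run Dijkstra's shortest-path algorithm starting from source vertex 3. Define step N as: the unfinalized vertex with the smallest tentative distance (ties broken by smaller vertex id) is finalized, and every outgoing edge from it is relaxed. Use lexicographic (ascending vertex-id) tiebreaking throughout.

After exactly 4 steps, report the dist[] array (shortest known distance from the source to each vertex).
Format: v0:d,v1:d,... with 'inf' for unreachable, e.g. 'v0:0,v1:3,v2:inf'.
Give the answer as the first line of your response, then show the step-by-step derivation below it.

v0:inf,v1:32,v2:15,v3:0,v4:31

step 1: dist = v0:inf,v1:inf,v2:15,v3:0,v4:inf
step 2: dist = v0:inf,v1:inf,v2:15,v3:0,v4:31
step 3: dist = v0:inf,v1:32,v2:15,v3:0,v4:31
step 4: dist = v0:inf,v1:32,v2:15,v3:0,v4:31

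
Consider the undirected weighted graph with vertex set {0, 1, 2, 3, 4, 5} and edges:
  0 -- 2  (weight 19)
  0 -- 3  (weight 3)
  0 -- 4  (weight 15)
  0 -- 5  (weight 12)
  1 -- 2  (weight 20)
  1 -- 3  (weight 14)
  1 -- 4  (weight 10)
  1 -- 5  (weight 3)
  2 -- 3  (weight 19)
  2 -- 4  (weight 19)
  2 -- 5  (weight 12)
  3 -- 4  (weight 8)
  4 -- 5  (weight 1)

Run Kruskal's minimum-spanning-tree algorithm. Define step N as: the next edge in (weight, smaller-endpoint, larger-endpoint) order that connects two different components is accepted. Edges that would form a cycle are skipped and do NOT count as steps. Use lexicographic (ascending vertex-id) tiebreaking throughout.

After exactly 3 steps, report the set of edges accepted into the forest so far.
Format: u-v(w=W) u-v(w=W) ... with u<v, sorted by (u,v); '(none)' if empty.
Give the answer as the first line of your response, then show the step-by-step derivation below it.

0-3(w=3) 1-5(w=3) 4-5(w=1)

step 1: add edge 4-5 (w=1); MST = {4-5(w=1)}
step 2: add edge 0-3 (w=3); MST = {0-3(w=3) 4-5(w=1)}
step 3: add edge 1-5 (w=3); MST = {0-3(w=3) 1-5(w=3) 4-5(w=1)}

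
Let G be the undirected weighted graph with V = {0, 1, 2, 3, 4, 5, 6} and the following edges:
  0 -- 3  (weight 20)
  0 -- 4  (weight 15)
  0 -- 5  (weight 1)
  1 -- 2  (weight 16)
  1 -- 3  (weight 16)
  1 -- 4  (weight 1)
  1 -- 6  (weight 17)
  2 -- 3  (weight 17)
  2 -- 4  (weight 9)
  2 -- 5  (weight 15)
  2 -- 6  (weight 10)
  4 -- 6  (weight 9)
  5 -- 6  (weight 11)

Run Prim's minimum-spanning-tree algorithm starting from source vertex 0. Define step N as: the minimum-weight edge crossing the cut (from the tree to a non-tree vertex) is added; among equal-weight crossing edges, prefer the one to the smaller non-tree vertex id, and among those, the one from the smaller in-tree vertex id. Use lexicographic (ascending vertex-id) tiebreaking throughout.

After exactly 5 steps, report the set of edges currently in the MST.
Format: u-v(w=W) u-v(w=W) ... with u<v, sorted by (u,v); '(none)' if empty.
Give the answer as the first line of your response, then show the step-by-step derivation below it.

0-5(w=1) 1-4(w=1) 2-4(w=9) 4-6(w=9) 5-6(w=11)

step 1: add edge 0-5 (w=1); MST = {0-5(w=1)}
step 2: add edge 5-6 (w=11); MST = {0-5(w=1) 5-6(w=11)}
step 3: add edge 4-6 (w=9); MST = {0-5(w=1) 4-6(w=9) 5-6(w=11)}
step 4: add edge 1-4 (w=1); MST = {0-5(w=1) 1-4(w=1) 4-6(w=9) 5-6(w=11)}
step 5: add edge 2-4 (w=9); MST = {0-5(w=1) 1-4(w=1) 2-4(w=9) 4-6(w=9) 5-6(w=11)}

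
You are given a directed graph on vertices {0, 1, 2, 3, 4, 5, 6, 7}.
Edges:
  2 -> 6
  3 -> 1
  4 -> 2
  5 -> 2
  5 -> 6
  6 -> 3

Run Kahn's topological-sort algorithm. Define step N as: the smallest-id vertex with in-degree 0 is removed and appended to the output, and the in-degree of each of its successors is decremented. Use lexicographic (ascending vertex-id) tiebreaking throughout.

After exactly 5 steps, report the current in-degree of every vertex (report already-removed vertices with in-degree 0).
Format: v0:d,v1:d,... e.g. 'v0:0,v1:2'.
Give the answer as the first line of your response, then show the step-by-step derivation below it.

v0:0,v1:1,v2:0,v3:0,v4:0,v5:0,v6:0,v7:0

step 1: output 0; order=[0]; indeg=(0,1,2,1,0,0,2,0)
step 2: output 4; order=[0,4]; indeg=(0,1,1,1,0,0,2,0)
step 3: output 5; order=[0,4,5]; indeg=(0,1,0,1,0,0,1,0)
step 4: output 2; order=[0,4,5,2]; indeg=(0,1,0,1,0,0,0,0)
step 5: output 6; order=[0,4,5,2,6]; indeg=(0,1,0,0,0,0,0,0)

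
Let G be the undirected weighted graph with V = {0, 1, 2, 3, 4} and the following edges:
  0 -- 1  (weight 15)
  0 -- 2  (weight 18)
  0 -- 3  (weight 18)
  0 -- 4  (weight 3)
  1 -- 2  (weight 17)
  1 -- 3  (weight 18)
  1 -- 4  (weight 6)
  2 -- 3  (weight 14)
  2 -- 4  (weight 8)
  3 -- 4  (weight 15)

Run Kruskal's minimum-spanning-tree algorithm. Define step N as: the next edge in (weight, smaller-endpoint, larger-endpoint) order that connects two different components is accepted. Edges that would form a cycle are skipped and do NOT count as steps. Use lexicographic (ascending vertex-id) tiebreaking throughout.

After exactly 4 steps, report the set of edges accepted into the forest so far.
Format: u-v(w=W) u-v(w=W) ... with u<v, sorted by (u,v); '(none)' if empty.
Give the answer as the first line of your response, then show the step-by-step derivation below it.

0-4(w=3) 1-4(w=6) 2-3(w=14) 2-4(w=8)

step 1: add edge 0-4 (w=3); MST = {0-4(w=3)}
step 2: add edge 1-4 (w=6); MST = {0-4(w=3) 1-4(w=6)}
step 3: add edge 2-4 (w=8); MST = {0-4(w=3) 1-4(w=6) 2-4(w=8)}
step 4: add edge 2-3 (w=14); MST = {0-4(w=3) 1-4(w=6) 2-3(w=14) 2-4(w=8)}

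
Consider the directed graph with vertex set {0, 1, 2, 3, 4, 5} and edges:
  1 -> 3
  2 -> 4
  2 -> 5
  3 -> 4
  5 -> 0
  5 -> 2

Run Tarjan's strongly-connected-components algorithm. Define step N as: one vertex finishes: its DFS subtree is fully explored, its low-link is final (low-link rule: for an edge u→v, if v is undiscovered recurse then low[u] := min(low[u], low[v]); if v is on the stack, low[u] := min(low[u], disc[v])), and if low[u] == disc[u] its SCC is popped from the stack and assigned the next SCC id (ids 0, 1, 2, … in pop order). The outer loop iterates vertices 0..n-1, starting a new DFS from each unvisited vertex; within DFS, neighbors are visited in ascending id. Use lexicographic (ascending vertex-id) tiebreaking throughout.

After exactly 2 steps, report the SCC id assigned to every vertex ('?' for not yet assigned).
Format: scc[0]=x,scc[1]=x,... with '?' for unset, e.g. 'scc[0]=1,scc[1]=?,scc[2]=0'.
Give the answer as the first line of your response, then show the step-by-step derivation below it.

scc[0]=0,scc[1]=?,scc[2]=?,scc[3]=?,scc[4]=1,scc[5]=?

step 1: low=(low[0]=0,low[1]=?,low[2]=?,low[3]=?,low[4]=?,low[5]=?); scc=(scc[0]=0,scc[1]=?,scc[2]=?,scc[3]=?,scc[4]=?,scc[5]=?)
step 2: low=(low[0]=0,low[1]=1,low[2]=?,low[3]=2,low[4]=3,low[5]=?); scc=(scc[0]=0,scc[1]=?,scc[2]=?,scc[3]=?,scc[4]=1,scc[5]=?)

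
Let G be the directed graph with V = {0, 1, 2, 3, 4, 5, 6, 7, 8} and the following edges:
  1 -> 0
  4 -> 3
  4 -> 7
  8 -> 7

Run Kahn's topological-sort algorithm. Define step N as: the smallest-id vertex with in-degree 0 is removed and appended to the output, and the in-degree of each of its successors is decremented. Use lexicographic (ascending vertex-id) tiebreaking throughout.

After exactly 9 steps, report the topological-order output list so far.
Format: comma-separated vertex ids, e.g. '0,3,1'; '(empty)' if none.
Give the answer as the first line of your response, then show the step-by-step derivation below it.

1,0,2,4,3,5,6,8,7

step 1: output 1; order=[1]; indeg=(0,0,0,1,0,0,0,2,0)
step 2: output 0; order=[1,0]; indeg=(0,0,0,1,0,0,0,2,0)
step 3: output 2; order=[1,0,2]; indeg=(0,0,0,1,0,0,0,2,0)
step 4: output 4; order=[1,0,2,4]; indeg=(0,0,0,0,0,0,0,1,0)
step 5: output 3; order=[1,0,2,4,3]; indeg=(0,0,0,0,0,0,0,1,0)
step 6: output 5; order=[1,0,2,4,3,5]; indeg=(0,0,0,0,0,0,0,1,0)
step 7: output 6; order=[1,0,2,4,3,5,6]; indeg=(0,0,0,0,0,0,0,1,0)
step 8: output 8; order=[1,0,2,4,3,5,6,8]; indeg=(0,0,0,0,0,0,0,0,0)
step 9: output 7; order=[1,0,2,4,3,5,6,8,7]; indeg=(0,0,0,0,0,0,0,0,0)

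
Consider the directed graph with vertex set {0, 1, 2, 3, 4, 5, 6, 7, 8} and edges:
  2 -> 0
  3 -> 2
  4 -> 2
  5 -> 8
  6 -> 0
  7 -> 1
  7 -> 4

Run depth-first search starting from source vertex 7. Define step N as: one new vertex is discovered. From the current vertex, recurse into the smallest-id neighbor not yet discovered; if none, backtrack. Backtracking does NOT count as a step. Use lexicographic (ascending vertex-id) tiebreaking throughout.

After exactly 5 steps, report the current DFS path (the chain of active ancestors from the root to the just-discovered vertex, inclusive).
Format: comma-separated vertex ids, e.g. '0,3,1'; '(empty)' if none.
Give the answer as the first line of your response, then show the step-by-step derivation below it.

7,4,2,0

step 1: discover 7; path=7; order=7
step 2: discover 1; path=7>1; order=7,1
step 3: discover 4; path=7>4; order=7,1,4
step 4: discover 2; path=7>4>2; order=7,1,4,2
step 5: discover 0; path=7>4>2>0; order=7,1,4,2,0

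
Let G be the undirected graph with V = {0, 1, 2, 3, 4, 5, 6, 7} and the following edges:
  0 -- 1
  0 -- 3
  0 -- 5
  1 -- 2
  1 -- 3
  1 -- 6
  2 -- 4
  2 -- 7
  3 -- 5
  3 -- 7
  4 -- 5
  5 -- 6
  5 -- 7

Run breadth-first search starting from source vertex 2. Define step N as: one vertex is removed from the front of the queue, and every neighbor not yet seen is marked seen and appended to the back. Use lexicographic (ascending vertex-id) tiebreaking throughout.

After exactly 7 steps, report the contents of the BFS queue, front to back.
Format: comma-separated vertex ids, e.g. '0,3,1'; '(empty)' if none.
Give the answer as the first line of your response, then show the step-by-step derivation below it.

5

step 1: dequeue 2; queue=[1,4,7]; order=2
step 2: dequeue 1; queue=[4,7,0,3,6]; order=2,1
step 3: dequeue 4; queue=[7,0,3,6,5]; order=2,1,4
step 4: dequeue 7; queue=[0,3,6,5]; order=2,1,4,7
step 5: dequeue 0; queue=[3,6,5]; order=2,1,4,7,0
step 6: dequeue 3; queue=[6,5]; order=2,1,4,7,0,3
step 7: dequeue 6; queue=[5]; order=2,1,4,7,0,3,6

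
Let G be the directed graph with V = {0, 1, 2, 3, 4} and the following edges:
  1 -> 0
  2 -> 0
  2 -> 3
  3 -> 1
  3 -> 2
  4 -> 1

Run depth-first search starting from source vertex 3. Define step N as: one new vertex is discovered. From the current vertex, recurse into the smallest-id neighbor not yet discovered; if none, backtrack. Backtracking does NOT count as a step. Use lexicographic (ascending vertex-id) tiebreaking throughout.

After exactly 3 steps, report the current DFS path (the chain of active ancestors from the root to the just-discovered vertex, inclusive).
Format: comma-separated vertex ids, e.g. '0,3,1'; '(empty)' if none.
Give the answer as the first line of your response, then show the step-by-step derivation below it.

3,1,0

step 1: discover 3; path=3; order=3
step 2: discover 1; path=3>1; order=3,1
step 3: discover 0; path=3>1>0; order=3,1,0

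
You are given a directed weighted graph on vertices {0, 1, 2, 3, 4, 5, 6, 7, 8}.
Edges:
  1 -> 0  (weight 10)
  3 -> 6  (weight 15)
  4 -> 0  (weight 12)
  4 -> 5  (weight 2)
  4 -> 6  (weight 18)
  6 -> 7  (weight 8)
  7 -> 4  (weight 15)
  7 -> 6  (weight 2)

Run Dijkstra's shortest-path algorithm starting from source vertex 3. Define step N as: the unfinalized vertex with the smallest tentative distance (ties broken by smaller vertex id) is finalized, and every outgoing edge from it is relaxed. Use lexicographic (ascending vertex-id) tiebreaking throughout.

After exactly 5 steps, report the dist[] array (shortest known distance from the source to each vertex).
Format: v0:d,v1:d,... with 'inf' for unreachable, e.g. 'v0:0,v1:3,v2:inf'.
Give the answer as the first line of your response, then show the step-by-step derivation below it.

v0:50,v1:inf,v2:inf,v3:0,v4:38,v5:40,v6:15,v7:23,v8:inf

step 1: dist = v0:inf,v1:inf,v2:inf,v3:0,v4:inf,v5:inf,v6:15,v7:inf,v8:inf
step 2: dist = v0:inf,v1:inf,v2:inf,v3:0,v4:inf,v5:inf,v6:15,v7:23,v8:inf
step 3: dist = v0:inf,v1:inf,v2:inf,v3:0,v4:38,v5:inf,v6:15,v7:23,v8:inf
step 4: dist = v0:50,v1:inf,v2:inf,v3:0,v4:38,v5:40,v6:15,v7:23,v8:inf
step 5: dist = v0:50,v1:inf,v2:inf,v3:0,v4:38,v5:40,v6:15,v7:23,v8:inf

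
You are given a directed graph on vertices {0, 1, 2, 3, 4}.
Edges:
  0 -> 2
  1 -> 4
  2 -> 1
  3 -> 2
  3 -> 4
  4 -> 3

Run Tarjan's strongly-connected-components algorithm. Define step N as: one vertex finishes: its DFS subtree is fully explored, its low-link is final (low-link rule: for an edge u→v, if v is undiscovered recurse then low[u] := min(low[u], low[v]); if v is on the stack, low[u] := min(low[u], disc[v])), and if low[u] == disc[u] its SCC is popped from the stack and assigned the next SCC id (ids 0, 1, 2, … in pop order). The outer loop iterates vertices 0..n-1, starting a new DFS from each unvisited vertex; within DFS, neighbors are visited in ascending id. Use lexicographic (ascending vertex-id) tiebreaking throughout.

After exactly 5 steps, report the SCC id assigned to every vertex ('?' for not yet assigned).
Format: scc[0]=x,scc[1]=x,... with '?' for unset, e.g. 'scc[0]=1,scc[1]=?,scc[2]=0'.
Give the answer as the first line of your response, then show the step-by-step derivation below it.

scc[0]=1,scc[1]=0,scc[2]=0,scc[3]=0,scc[4]=0

step 1: low=(low[0]=0,low[1]=2,low[2]=1,low[3]=1,low[4]=3); scc=(scc[0]=?,scc[1]=?,scc[2]=?,scc[3]=?,scc[4]=?)
step 2: low=(low[0]=0,low[1]=2,low[2]=1,low[3]=1,low[4]=1); scc=(scc[0]=?,scc[1]=?,scc[2]=?,scc[3]=?,scc[4]=?)
step 3: low=(low[0]=0,low[1]=1,low[2]=1,low[3]=1,low[4]=1); scc=(scc[0]=?,scc[1]=?,scc[2]=?,scc[3]=?,scc[4]=?)
step 4: low=(low[0]=0,low[1]=1,low[2]=1,low[3]=1,low[4]=1); scc=(scc[0]=?,scc[1]=0,scc[2]=0,scc[3]=0,scc[4]=0)
step 5: low=(low[0]=0,low[1]=1,low[2]=1,low[3]=1,low[4]=1); scc=(scc[0]=1,scc[1]=0,scc[2]=0,scc[3]=0,scc[4]=0)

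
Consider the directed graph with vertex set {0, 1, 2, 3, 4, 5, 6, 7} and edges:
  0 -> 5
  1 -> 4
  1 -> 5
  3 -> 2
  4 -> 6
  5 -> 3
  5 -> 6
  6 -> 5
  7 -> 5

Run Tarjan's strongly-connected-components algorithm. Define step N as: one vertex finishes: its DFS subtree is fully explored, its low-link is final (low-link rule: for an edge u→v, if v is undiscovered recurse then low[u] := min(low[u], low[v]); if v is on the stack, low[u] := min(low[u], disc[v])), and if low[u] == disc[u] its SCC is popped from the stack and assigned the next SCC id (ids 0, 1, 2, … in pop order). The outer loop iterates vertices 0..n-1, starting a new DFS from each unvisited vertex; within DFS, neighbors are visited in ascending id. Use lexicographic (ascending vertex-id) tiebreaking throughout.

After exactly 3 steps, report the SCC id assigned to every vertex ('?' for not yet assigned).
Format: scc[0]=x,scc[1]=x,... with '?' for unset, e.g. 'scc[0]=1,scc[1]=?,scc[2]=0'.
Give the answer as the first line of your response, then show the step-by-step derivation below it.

scc[0]=?,scc[1]=?,scc[2]=0,scc[3]=1,scc[4]=?,scc[5]=?,scc[6]=?,scc[7]=?

step 1: low=(low[0]=0,low[1]=?,low[2]=3,low[3]=2,low[4]=?,low[5]=1,low[6]=?,low[7]=?); scc=(scc[0]=?,scc[1]=?,scc[2]=0,scc[3]=?,scc[4]=?,scc[5]=?,scc[6]=?,scc[7]=?)
step 2: low=(low[0]=0,low[1]=?,low[2]=3,low[3]=2,low[4]=?,low[5]=1,low[6]=?,low[7]=?); scc=(scc[0]=?,scc[1]=?,scc[2]=0,scc[3]=1,scc[4]=?,scc[5]=?,scc[6]=?,scc[7]=?)
step 3: low=(low[0]=0,low[1]=?,low[2]=3,low[3]=2,low[4]=?,low[5]=1,low[6]=1,low[7]=?); scc=(scc[0]=?,scc[1]=?,scc[2]=0,scc[3]=1,scc[4]=?,scc[5]=?,scc[6]=?,scc[7]=?)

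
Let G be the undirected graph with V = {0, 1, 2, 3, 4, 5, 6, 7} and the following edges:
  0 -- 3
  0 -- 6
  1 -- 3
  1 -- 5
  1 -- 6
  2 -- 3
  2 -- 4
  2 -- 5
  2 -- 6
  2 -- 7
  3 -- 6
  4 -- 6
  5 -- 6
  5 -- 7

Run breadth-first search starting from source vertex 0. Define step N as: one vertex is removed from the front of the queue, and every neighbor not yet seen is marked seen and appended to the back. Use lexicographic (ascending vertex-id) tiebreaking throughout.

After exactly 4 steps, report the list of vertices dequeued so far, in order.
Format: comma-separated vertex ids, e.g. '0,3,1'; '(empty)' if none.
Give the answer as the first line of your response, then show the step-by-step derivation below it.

0,3,6,1

step 1: dequeue 0; queue=[3,6]; order=0
step 2: dequeue 3; queue=[6,1,2]; order=0,3
step 3: dequeue 6; queue=[1,2,4,5]; order=0,3,6
step 4: dequeue 1; queue=[2,4,5]; order=0,3,6,1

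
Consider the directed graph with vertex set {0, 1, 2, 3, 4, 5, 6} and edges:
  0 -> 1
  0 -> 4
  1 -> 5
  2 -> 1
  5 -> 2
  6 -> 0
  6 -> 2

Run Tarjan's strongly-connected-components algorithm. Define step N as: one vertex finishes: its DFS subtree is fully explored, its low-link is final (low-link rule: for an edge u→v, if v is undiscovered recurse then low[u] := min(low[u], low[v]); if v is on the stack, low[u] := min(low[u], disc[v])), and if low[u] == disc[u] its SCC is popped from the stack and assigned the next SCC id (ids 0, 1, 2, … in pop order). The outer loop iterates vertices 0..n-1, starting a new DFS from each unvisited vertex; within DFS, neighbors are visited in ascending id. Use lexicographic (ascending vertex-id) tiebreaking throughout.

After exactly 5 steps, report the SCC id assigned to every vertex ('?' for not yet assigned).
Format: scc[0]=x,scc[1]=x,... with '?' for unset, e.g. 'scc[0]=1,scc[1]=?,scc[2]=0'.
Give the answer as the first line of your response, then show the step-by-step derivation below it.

scc[0]=2,scc[1]=0,scc[2]=0,scc[3]=?,scc[4]=1,scc[5]=0,scc[6]=?

step 1: low=(low[0]=0,low[1]=1,low[2]=1,low[3]=?,low[4]=?,low[5]=2,low[6]=?); scc=(scc[0]=?,scc[1]=?,scc[2]=?,scc[3]=?,scc[4]=?,scc[5]=?,scc[6]=?)
step 2: low=(low[0]=0,low[1]=1,low[2]=1,low[3]=?,low[4]=?,low[5]=1,low[6]=?); scc=(scc[0]=?,scc[1]=?,scc[2]=?,scc[3]=?,scc[4]=?,scc[5]=?,scc[6]=?)
step 3: low=(low[0]=0,low[1]=1,low[2]=1,low[3]=?,low[4]=?,low[5]=1,low[6]=?); scc=(scc[0]=?,scc[1]=0,scc[2]=0,scc[3]=?,scc[4]=?,scc[5]=0,scc[6]=?)
step 4: low=(low[0]=0,low[1]=1,low[2]=1,low[3]=?,low[4]=4,low[5]=1,low[6]=?); scc=(scc[0]=?,scc[1]=0,scc[2]=0,scc[3]=?,scc[4]=1,scc[5]=0,scc[6]=?)
step 5: low=(low[0]=0,low[1]=1,low[2]=1,low[3]=?,low[4]=4,low[5]=1,low[6]=?); scc=(scc[0]=2,scc[1]=0,scc[2]=0,scc[3]=?,scc[4]=1,scc[5]=0,scc[6]=?)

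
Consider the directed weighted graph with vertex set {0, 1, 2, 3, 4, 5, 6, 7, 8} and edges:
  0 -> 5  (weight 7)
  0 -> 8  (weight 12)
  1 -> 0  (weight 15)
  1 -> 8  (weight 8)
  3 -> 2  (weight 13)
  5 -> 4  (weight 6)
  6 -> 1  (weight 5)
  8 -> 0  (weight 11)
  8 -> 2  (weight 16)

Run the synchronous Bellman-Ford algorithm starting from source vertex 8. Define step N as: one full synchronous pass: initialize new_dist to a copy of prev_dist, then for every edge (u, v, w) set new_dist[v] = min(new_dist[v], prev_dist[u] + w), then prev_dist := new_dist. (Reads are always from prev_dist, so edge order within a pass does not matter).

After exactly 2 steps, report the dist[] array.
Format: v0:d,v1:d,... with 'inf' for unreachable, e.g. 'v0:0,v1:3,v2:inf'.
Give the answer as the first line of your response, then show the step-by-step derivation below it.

v0:11,v1:inf,v2:16,v3:inf,v4:inf,v5:18,v6:inf,v7:inf,v8:0

step 1: dist = v0:11,v1:inf,v2:16,v3:inf,v4:inf,v5:inf,v6:inf,v7:inf,v8:0
step 2: dist = v0:11,v1:inf,v2:16,v3:inf,v4:inf,v5:18,v6:inf,v7:inf,v8:0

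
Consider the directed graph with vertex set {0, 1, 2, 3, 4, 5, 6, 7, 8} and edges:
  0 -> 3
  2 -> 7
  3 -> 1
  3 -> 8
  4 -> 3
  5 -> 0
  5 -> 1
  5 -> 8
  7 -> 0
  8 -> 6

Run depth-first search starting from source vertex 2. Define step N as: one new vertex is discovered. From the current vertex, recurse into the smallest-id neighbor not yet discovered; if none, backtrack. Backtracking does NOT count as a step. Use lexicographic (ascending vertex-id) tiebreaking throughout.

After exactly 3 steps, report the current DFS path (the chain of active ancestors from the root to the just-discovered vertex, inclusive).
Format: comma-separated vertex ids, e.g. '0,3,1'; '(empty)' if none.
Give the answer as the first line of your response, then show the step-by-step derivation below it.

2,7,0

step 1: discover 2; path=2; order=2
step 2: discover 7; path=2>7; order=2,7
step 3: discover 0; path=2>7>0; order=2,7,0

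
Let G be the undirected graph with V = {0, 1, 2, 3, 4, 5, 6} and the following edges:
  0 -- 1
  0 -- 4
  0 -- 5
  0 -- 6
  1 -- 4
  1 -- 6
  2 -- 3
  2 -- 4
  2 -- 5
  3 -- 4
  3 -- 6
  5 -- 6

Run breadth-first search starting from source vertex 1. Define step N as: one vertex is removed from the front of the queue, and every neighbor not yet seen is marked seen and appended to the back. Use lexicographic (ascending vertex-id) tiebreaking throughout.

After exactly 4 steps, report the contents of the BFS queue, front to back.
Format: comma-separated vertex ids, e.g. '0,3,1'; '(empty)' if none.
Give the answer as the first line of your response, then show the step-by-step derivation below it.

5,2,3

step 1: dequeue 1; queue=[0,4,6]; order=1
step 2: dequeue 0; queue=[4,6,5]; order=1,0
step 3: dequeue 4; queue=[6,5,2,3]; order=1,0,4
step 4: dequeue 6; queue=[5,2,3]; order=1,0,4,6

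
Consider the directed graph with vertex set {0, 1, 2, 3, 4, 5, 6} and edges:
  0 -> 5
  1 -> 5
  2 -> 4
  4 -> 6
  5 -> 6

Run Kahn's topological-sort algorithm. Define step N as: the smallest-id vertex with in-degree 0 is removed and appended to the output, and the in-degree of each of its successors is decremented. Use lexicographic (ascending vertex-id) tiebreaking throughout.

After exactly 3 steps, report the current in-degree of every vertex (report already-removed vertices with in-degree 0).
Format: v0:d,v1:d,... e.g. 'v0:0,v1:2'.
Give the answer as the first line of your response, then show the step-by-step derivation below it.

v0:0,v1:0,v2:0,v3:0,v4:0,v5:0,v6:2

step 1: output 0; order=[0]; indeg=(0,0,0,0,1,1,2)
step 2: output 1; order=[0,1]; indeg=(0,0,0,0,1,0,2)
step 3: output 2; order=[0,1,2]; indeg=(0,0,0,0,0,0,2)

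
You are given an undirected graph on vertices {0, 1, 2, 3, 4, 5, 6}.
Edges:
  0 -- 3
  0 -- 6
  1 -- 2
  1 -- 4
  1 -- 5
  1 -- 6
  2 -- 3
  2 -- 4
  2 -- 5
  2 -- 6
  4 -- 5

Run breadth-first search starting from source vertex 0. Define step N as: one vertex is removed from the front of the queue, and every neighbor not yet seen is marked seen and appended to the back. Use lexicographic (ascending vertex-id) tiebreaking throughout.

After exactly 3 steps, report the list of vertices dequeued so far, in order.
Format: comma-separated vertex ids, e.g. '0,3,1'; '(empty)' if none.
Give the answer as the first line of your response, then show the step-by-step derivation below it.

0,3,6

step 1: dequeue 0; queue=[3,6]; order=0
step 2: dequeue 3; queue=[6,2]; order=0,3
step 3: dequeue 6; queue=[2,1]; order=0,3,6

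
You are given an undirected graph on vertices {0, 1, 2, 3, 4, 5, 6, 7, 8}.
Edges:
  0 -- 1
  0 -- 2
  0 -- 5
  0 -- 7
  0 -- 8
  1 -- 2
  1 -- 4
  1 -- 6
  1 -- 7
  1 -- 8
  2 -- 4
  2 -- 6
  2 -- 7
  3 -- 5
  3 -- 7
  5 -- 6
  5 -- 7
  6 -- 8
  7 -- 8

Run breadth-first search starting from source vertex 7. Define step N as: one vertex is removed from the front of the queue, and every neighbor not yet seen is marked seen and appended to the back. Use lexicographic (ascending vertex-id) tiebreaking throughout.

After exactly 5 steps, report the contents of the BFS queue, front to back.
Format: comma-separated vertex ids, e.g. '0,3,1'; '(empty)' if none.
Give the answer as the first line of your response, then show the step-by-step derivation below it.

5,8,4,6

step 1: dequeue 7; queue=[0,1,2,3,5,8]; order=7
step 2: dequeue 0; queue=[1,2,3,5,8]; order=7,0
step 3: dequeue 1; queue=[2,3,5,8,4,6]; order=7,0,1
step 4: dequeue 2; queue=[3,5,8,4,6]; order=7,0,1,2
step 5: dequeue 3; queue=[5,8,4,6]; order=7,0,1,2,3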